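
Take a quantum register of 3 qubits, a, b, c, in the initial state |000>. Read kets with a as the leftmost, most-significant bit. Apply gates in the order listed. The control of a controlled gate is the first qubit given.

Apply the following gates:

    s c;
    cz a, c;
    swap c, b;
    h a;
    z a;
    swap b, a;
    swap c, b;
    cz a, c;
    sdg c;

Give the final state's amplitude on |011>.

The final state's coefficient on |011> equals 0.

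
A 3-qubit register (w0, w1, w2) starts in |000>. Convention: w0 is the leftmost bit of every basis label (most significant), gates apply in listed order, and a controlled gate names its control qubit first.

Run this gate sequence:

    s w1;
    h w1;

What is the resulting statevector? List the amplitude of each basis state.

After the circuit, the state carries amplitude sqrt(2)/2 on |000>, sqrt(2)/2 on |010>, and 0 on every other basis state.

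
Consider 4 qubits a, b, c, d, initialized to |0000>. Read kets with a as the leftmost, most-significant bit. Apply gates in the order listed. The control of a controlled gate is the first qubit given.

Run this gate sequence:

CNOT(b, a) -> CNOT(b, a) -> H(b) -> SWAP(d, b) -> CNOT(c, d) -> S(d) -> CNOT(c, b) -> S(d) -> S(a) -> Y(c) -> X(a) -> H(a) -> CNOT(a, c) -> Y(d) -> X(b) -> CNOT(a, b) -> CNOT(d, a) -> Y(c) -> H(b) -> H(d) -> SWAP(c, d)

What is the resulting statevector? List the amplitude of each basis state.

The resulting statevector has amplitude I/4 on |0000>, I/4 on |0001>, I/4 on |0010>, -I/4 on |0011>, -I/4 on |0100>, I/4 on |0101>, -I/4 on |0110>, -I/4 on |0111>, I/4 on |1000>, I/4 on |1001>, -I/4 on |1010>, I/4 on |1011>, -I/4 on |1100>, I/4 on |1101>, I/4 on |1110>, I/4 on |1111>. Key observation: the block from step 1 through step 2 cancels to the identity and can be dropped.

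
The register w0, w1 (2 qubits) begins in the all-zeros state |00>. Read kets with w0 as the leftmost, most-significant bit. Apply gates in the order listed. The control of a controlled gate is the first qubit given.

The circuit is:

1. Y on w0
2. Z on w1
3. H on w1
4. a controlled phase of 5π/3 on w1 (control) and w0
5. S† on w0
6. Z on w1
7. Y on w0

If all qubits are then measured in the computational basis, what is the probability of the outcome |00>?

The probability of measuring |00> is 1/2.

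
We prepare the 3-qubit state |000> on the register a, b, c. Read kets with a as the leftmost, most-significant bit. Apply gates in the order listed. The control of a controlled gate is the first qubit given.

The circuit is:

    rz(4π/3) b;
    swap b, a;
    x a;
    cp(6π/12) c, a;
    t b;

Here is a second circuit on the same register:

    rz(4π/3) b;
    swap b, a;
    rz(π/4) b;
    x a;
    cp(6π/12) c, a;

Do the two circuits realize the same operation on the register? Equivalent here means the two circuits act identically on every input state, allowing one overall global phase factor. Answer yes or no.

Yes, they are equivalent — the unitaries differ by at most a global phase.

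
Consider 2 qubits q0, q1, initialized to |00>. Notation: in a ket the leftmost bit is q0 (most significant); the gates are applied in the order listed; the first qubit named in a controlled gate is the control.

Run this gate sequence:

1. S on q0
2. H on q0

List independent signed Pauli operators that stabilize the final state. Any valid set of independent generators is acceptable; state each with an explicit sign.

The final state is stabilized by the group generated by +XI, +IZ; other independent generating sets are equally valid.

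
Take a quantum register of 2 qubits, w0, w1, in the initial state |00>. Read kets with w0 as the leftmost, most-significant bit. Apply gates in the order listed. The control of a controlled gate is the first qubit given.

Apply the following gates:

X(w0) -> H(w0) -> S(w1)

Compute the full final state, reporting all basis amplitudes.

After the circuit, the state carries amplitude sqrt(2)/2 on |00>, 0 on |01>, -sqrt(2)/2 on |10>, 0 on |11>.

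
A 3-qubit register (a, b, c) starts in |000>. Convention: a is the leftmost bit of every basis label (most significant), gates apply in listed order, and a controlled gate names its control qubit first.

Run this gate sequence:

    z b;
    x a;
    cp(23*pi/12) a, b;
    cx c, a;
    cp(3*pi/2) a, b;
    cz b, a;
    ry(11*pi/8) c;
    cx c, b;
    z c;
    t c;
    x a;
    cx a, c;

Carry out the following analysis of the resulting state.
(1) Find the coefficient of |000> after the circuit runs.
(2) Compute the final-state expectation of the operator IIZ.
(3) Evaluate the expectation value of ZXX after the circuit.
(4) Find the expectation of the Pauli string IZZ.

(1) The final state's coefficient on |000> equals -cos(5*pi/16).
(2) In the final state, IIZ has expectation -sqrt(2 - sqrt(2))/2.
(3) The expectation value of ZXX is sqrt(2*sqrt(2) + 4)/4.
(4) The expectation value of IZZ is 1.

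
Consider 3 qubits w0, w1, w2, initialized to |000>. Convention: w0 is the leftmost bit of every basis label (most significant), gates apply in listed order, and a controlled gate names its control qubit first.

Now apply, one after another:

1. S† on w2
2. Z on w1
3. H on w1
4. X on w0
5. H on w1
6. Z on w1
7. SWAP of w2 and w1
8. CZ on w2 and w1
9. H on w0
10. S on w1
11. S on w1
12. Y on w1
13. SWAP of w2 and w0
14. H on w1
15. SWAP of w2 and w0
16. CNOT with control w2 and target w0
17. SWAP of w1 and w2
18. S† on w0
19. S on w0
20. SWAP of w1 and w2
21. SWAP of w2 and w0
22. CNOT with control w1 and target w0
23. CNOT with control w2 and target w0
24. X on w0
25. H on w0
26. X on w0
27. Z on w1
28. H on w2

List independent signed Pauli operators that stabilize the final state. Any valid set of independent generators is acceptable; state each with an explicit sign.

One valid set of independent stabilizer generators is -XZX, -IXZ, +ZIZ (any independent generating set of the same group is equally correct). Key observation: gates 17-20 undo each other exactly, leaving only the rest of the circuit to track.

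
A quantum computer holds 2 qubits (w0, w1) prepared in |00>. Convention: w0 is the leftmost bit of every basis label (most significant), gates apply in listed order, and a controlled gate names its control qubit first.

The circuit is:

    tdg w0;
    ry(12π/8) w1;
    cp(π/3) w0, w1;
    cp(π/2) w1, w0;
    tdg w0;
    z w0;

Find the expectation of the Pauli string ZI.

In the final state, ZI has expectation 1.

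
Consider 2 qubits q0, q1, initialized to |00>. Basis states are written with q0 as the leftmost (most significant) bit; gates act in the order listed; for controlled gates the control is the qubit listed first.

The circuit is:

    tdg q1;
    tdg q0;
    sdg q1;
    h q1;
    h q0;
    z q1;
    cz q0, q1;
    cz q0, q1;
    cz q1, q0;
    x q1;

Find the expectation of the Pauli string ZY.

The observable ZY averages to 0. Key observation: steps 7-8 multiply out to the identity, so the circuit reduces to the remaining gates.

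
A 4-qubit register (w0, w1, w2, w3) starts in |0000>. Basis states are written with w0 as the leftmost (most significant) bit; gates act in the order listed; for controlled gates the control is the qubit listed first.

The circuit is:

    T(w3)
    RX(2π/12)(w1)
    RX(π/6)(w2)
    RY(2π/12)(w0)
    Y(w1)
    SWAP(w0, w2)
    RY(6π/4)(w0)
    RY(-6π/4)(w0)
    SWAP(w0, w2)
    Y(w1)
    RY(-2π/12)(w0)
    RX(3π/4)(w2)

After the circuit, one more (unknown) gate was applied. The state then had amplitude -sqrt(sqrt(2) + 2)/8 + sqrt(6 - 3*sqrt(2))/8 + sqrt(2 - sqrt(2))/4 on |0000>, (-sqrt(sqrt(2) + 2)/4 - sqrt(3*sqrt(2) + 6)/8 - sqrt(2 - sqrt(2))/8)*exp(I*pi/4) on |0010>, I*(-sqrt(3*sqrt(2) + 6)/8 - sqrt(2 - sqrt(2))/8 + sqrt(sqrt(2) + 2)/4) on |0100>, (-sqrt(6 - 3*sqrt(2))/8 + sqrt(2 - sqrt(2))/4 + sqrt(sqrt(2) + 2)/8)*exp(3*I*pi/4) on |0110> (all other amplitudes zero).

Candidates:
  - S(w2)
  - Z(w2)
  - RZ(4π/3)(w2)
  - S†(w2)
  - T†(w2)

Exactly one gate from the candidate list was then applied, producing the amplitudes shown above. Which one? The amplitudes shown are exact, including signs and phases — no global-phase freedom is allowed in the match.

It was T†(w2) that produced the state shown.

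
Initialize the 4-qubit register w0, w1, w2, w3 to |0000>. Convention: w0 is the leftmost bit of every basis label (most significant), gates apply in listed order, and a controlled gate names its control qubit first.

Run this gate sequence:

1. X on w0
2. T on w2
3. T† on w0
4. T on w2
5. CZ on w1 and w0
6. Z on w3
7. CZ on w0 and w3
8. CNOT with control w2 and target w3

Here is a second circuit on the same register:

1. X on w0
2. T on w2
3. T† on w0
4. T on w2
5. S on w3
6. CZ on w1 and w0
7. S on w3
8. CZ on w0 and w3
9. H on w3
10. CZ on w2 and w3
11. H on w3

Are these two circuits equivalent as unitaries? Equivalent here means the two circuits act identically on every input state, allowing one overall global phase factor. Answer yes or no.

Yes, they are equivalent — the unitaries differ by at most a global phase.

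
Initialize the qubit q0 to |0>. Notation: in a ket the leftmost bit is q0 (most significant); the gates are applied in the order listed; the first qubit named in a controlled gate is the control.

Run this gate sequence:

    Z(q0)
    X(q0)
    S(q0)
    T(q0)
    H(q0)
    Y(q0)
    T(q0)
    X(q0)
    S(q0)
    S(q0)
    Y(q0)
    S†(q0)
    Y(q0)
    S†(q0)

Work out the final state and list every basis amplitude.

After the circuit, the state carries amplitude -sqrt(2)/2 on |0>, -sqrt(2)*exp(3*I*pi/4)/2 on |1>.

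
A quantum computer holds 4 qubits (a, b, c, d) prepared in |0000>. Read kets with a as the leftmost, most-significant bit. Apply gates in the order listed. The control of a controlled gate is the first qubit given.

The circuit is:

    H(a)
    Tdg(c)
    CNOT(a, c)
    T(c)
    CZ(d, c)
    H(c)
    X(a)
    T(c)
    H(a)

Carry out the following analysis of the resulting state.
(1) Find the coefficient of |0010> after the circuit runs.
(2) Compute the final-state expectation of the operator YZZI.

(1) |0010> carries amplitude sqrt(2)*(-I + exp(I*pi/4))/4 in the final state.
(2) The expectation value of YZZI is sqrt(2)/2.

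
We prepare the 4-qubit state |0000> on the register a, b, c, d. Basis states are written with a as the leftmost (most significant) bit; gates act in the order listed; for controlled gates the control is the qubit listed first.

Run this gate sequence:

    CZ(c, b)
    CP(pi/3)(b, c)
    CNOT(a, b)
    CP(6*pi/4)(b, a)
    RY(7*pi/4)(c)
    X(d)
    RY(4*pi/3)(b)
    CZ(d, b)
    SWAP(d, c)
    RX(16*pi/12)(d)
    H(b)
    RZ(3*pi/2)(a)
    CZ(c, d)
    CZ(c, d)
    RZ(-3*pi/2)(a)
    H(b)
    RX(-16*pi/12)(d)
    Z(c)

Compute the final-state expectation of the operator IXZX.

The observable IXZX averages to sqrt(6)/4.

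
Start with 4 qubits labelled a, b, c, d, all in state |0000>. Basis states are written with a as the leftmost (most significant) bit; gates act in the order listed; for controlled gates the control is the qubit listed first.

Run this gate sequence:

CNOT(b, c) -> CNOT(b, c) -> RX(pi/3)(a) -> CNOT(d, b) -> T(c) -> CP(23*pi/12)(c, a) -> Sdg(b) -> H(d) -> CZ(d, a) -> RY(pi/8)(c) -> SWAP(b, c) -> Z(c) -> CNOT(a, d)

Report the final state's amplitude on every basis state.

The resulting statevector has amplitude sqrt(6)*cos(pi/16)/4 on |0000>, sqrt(6)*cos(pi/16)/4 on |0001>, 0 on |0010>, 0 on |0011>, sqrt(6)*sin(pi/16)/4 on |0100>, sqrt(6)*sin(pi/16)/4 on |0101>, 0 on |0110>, 0 on |0111>, sqrt(2)*I*cos(pi/16)/4 on |1000>, -sqrt(2)*I*cos(pi/16)/4 on |1001>, 0 on |1010>, 0 on |1011>, sqrt(2)*I*sin(pi/16)/4 on |1100>, -sqrt(2)*I*sin(pi/16)/4 on |1101>, 0 on |1110>, 0 on |1111>. Key observation: the block from step 1 through step 2 cancels to the identity and can be dropped.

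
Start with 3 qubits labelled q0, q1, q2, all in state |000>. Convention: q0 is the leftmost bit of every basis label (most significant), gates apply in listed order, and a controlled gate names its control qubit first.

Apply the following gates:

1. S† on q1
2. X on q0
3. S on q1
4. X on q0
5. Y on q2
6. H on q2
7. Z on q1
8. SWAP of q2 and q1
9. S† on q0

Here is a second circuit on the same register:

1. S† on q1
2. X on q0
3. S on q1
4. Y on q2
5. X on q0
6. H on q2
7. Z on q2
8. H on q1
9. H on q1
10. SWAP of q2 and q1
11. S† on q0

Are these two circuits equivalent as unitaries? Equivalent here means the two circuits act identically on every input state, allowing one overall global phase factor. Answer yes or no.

No: there is an input state on which the two circuits produce genuinely different outputs (not merely differing by a phase).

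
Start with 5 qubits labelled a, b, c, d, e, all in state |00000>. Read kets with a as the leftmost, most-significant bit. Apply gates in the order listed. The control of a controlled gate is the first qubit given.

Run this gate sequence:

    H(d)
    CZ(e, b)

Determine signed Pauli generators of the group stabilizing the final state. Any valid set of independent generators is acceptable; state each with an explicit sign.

The stabilizer group can be generated by +IIIXI, +ZIIII, +IZIII, +IIZII, +IIIIZ, among other valid generating sets.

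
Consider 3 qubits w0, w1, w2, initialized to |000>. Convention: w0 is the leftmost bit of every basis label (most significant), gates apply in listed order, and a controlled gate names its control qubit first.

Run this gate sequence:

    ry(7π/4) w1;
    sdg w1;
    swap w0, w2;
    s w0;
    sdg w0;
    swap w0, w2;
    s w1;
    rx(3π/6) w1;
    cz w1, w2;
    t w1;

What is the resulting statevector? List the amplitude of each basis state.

The resulting statevector has amplitude -sqrt(2)*sqrt(sqrt(2) + 2)/4 - sqrt(2)*I*sqrt(2 - sqrt(2))/4 on |000>, sqrt(2)*sqrt(2 - sqrt(2))*exp(I*pi/4)/4 + sqrt(2)*sqrt(sqrt(2) + 2)*exp(3*I*pi/4)/4 on |010>, and 0 on every other basis state. Key observation: steps 2-7 multiply out to the identity, so the circuit reduces to the remaining gates.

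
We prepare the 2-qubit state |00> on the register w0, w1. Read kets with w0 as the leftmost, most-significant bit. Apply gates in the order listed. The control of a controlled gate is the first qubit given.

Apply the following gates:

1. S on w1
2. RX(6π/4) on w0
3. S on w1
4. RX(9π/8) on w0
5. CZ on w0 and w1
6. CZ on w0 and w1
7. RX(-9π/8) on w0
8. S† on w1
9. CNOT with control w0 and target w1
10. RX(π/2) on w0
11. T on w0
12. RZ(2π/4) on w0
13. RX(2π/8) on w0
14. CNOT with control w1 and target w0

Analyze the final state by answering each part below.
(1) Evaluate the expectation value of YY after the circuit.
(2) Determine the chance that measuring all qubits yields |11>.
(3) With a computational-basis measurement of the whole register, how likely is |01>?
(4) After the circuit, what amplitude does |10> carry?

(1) In the final state, YY has expectation -sqrt(2)/2. Key observation: gates 3-8 undo each other exactly, leaving only the rest of the circuit to track.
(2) Outcome |11> occurs with probability cos(7*pi/16)**4/4 + sin(7*pi/16)**2*cos(7*pi/16)**2/2 + sin(7*pi/16)**4/4 - I*sqrt(1/2 - sqrt(2)/4)*sqrt(sqrt(2)/4 + 1/2)*exp(-I*pi/4)*sin(7*pi/16)**4/4 - I*sqrt(1/2 - sqrt(2)/4)*sqrt(sqrt(2)/4 + 1/2)*exp(-I*pi/4)*sin(7*pi/16)**2*cos(7*pi/16)**2/2 - I*sqrt(1/2 - sqrt(2)/4)*sqrt(sqrt(2)/4 + 1/2)*exp(-I*pi/4)*cos(7*pi/16)**4/4 + I*sqrt(1/2 - sqrt(2)/4)*sqrt(sqrt(2)/4 + 1/2)*exp(I*pi/4)*cos(7*pi/16)**4/4 + I*sqrt(1/2 - sqrt(2)/4)*sqrt(sqrt(2)/4 + 1/2)*exp(I*pi/4)*sin(7*pi/16)**2*cos(7*pi/16)**2/2 + I*sqrt(1/2 - sqrt(2)/4)*sqrt(sqrt(2)/4 + 1/2)*exp(I*pi/4)*sin(7*pi/16)**4/4.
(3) The probability of measuring |01> is cos(7*pi/16)**4/4 + sin(7*pi/16)**2*cos(7*pi/16)**2/2 + sin(7*pi/16)**4/4 - I*sqrt(1/2 - sqrt(2)/4)*sqrt(sqrt(2)/4 + 1/2)*exp(I*pi/4)*sin(7*pi/16)**4/4 - I*sqrt(1/2 - sqrt(2)/4)*sqrt(sqrt(2)/4 + 1/2)*exp(I*pi/4)*sin(7*pi/16)**2*cos(7*pi/16)**2/2 - I*sqrt(1/2 - sqrt(2)/4)*sqrt(sqrt(2)/4 + 1/2)*exp(I*pi/4)*cos(7*pi/16)**4/4 + I*sqrt(1/2 - sqrt(2)/4)*sqrt(sqrt(2)/4 + 1/2)*exp(-I*pi/4)*cos(7*pi/16)**4/4 + I*sqrt(1/2 - sqrt(2)/4)*sqrt(sqrt(2)/4 + 1/2)*exp(-I*pi/4)*sin(7*pi/16)**2*cos(7*pi/16)**2/2 + I*sqrt(1/2 - sqrt(2)/4)*sqrt(sqrt(2)/4 + 1/2)*exp(-I*pi/4)*sin(7*pi/16)**4/4.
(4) |10> carries amplitude -sqrt(sqrt(2)/4 + 1/2)*sin(7*pi/16)**2/2 - sqrt(sqrt(2)/4 + 1/2)*cos(7*pi/16)**2/2 + I*sqrt(1/2 - sqrt(2)/4)*exp(-I*pi/4)*cos(7*pi/16)**2/2 + I*sqrt(1/2 - sqrt(2)/4)*exp(-I*pi/4)*sin(7*pi/16)**2/2 in the final state.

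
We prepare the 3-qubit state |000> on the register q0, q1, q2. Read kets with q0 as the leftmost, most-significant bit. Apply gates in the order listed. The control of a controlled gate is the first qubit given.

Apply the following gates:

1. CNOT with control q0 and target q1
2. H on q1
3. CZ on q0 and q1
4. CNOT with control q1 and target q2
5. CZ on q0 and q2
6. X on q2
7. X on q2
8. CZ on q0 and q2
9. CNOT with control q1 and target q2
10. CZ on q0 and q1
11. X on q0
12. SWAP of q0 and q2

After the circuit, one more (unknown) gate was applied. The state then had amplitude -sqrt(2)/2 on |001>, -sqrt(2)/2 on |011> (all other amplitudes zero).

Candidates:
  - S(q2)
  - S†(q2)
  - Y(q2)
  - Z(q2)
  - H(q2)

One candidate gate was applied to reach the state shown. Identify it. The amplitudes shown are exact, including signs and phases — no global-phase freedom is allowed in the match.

The unique candidate consistent with the amplitudes is Z(q2).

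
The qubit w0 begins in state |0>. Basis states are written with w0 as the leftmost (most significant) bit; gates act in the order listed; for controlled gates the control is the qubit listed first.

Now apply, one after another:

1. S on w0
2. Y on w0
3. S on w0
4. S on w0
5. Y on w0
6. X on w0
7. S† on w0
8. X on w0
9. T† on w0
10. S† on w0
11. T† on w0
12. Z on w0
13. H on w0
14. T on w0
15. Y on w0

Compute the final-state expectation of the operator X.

In the final state, X has expectation -sqrt(2)/2.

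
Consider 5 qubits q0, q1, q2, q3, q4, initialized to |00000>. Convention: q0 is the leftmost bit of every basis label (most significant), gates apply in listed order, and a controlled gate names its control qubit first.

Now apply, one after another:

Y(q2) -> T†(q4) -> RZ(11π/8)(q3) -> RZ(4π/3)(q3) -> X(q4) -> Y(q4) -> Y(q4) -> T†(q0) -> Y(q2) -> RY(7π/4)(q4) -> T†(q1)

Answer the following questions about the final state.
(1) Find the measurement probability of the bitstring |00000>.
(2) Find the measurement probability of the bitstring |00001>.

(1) The probability of measuring |00000> is 1/2 - sqrt(2)/4.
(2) The probability of measuring |00001> is sqrt(2)/4 + 1/2.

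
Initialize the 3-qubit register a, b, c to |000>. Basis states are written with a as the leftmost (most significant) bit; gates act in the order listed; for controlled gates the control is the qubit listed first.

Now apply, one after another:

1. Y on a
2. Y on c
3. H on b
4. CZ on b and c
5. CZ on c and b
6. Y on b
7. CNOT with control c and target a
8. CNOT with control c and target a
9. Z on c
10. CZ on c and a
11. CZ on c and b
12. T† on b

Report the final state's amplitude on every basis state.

After the circuit, the state carries amplitude sqrt(2)*I/2 on |101>, sqrt(2)*exp(I*pi/4)/2 on |111>, and 0 on every other basis state. Key observation: steps 7-8 multiply out to the identity, so the circuit reduces to the remaining gates.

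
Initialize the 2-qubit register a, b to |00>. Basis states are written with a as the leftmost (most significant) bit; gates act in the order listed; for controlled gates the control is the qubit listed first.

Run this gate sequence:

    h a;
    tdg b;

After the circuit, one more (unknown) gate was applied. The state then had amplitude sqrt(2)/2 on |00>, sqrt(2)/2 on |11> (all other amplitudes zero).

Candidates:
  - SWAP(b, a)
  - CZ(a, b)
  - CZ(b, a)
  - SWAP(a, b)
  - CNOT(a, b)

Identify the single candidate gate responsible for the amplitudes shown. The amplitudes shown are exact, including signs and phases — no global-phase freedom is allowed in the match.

The applied gate was CNOT(a, b).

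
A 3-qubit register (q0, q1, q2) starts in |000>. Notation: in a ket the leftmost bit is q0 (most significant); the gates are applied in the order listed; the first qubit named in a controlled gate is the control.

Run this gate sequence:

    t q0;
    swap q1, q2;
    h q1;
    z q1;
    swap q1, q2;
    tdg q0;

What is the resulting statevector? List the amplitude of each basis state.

The resulting statevector has amplitude sqrt(2)/2 on |000>, -sqrt(2)/2 on |001>, and 0 on every other basis state.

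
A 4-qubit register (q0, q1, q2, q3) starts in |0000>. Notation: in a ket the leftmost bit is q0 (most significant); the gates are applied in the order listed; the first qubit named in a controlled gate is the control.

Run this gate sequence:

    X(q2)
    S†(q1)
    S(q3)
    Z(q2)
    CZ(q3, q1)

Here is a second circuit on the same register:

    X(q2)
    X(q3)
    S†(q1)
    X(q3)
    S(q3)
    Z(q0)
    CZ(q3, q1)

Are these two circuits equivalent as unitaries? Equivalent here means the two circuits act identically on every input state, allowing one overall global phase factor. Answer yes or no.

No: there is an input state on which the two circuits produce genuinely different outputs (not merely differing by a phase).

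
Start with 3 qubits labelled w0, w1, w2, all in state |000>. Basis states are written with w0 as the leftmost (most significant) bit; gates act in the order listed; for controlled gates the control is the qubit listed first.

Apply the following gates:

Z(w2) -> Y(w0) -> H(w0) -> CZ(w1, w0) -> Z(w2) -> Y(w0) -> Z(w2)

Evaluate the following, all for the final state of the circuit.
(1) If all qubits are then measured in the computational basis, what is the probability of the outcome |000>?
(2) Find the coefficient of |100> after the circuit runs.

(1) A full measurement returns |000> with probability 1/2.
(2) The final state's coefficient on |100> equals -sqrt(2)/2.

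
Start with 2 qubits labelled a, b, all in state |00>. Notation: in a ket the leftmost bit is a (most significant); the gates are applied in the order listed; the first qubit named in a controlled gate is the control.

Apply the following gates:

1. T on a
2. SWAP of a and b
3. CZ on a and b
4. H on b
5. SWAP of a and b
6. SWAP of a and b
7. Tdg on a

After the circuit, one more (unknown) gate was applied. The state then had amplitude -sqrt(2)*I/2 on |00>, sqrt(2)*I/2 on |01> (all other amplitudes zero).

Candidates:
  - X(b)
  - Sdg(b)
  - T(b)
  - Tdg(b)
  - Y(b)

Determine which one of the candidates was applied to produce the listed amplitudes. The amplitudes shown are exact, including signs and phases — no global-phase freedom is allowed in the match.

The applied gate was Y(b).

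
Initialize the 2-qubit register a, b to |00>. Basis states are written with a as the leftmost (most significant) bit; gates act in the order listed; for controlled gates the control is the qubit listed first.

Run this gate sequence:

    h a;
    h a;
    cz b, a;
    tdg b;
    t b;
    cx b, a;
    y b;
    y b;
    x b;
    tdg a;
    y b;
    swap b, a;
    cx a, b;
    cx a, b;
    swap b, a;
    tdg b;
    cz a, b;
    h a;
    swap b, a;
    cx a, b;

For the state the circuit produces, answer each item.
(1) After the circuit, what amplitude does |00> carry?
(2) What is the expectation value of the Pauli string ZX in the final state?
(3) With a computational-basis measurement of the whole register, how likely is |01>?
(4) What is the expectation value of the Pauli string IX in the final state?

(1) The final state's coefficient on |00> equals -sqrt(2)*I/2.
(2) The expectation value of ZX is 1.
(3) The probability of measuring |01> is 1/2.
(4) The observable IX averages to 1.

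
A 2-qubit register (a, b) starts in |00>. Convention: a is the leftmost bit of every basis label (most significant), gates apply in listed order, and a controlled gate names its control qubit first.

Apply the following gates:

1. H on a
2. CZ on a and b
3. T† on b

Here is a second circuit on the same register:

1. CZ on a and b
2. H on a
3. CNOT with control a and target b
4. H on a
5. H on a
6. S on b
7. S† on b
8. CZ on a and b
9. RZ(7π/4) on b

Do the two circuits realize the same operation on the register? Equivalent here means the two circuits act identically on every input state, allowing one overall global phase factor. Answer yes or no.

No, they are not equivalent — no single phase factor reconciles the two unitaries.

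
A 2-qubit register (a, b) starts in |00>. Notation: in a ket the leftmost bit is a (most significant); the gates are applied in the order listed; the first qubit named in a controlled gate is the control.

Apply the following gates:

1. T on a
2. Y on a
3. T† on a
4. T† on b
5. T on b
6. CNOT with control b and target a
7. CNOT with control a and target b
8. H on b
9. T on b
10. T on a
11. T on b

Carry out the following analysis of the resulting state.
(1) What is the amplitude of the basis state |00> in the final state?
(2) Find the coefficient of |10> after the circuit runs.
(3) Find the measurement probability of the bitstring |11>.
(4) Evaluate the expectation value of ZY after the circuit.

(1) The final state's coefficient on |00> equals 0.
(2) |10> carries amplitude sqrt(2)*I/2 in the final state.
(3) A full measurement returns |11> with probability 1/2.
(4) In the final state, ZY has expectation 1.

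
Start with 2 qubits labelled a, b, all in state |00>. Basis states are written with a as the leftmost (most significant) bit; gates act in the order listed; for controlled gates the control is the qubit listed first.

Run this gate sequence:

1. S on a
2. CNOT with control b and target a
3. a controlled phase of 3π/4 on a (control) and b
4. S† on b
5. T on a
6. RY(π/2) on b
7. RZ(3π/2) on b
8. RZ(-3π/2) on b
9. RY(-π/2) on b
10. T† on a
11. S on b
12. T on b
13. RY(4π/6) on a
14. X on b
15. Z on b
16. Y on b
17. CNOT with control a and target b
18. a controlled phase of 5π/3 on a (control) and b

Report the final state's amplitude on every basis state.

The resulting statevector has amplitude I/2 on |00>, 0 on |01>, 0 on |10>, sqrt(3)*exp(I*pi/6)/2 on |11>. Key observation: steps 4-11 multiply out to the identity, so the circuit reduces to the remaining gates.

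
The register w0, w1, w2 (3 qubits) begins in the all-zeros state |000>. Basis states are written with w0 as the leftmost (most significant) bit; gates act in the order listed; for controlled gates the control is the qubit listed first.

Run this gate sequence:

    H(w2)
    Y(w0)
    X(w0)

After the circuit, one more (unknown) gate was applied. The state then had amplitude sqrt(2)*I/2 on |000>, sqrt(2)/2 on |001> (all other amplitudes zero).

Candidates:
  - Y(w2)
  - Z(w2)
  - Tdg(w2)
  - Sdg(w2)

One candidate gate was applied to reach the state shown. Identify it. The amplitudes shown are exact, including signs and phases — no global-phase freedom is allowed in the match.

The applied gate was Sdg(w2).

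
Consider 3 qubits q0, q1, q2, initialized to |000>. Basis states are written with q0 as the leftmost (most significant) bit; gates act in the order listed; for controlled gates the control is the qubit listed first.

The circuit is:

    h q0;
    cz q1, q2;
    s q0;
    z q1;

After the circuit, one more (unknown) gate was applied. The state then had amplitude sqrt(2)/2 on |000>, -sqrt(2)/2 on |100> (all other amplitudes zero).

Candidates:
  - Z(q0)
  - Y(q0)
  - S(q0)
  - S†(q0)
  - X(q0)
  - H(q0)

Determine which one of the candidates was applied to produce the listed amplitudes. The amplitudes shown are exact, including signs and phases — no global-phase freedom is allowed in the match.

The applied gate was S(q0).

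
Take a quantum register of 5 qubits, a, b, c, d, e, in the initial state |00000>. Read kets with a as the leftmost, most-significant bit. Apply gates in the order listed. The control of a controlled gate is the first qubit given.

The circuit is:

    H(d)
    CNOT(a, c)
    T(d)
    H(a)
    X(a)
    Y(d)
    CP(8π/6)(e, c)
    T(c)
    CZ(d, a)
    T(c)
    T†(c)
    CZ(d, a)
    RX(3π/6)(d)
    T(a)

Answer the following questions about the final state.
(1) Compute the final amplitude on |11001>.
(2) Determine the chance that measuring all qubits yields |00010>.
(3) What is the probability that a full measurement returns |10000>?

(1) The amplitude on |11001> is 0. Key observation: gates 9-12 undo each other exactly, leaving only the rest of the circuit to track.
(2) The probability of measuring |00010> is 1/4 - sqrt(2)/8.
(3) Outcome |10000> occurs with probability sqrt(2)/8 + 1/4.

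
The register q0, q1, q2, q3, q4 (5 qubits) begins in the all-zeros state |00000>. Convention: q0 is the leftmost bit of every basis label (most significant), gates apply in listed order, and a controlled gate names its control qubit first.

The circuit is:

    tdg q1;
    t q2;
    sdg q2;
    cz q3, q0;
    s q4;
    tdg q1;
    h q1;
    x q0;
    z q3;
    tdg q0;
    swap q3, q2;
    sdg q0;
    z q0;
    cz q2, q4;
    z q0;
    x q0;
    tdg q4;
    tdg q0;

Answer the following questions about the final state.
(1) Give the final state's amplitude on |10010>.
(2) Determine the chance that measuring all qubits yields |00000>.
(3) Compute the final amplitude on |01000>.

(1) The amplitude on |10010> is 0.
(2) Outcome |00000> occurs with probability 1/2.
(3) The amplitude on |01000> is -sqrt(2)*exp(I*pi/4)/2.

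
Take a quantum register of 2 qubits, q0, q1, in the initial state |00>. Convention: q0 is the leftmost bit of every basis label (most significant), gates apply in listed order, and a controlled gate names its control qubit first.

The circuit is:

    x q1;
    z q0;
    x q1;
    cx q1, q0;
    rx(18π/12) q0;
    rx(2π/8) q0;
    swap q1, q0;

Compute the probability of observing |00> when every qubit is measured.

A full measurement returns |00> with probability sqrt(2)/4 + 1/2.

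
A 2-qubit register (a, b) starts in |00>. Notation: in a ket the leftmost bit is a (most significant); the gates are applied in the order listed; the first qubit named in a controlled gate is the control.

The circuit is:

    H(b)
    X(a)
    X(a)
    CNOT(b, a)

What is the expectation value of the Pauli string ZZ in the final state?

The expectation value of ZZ is 1.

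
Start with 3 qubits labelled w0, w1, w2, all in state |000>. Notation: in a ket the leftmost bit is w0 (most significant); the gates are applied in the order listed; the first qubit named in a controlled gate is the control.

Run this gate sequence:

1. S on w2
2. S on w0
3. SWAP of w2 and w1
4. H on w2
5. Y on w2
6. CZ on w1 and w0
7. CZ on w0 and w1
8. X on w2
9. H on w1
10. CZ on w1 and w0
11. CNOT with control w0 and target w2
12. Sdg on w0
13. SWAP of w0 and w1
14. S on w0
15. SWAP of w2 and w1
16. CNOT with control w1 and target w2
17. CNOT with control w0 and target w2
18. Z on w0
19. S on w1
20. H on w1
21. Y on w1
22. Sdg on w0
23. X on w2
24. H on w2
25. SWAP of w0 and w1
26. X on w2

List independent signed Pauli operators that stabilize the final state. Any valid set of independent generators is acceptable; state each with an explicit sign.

The final state is stabilized by the group generated by -YIZ, +IXZ, -ZZY; other independent generating sets are equally valid.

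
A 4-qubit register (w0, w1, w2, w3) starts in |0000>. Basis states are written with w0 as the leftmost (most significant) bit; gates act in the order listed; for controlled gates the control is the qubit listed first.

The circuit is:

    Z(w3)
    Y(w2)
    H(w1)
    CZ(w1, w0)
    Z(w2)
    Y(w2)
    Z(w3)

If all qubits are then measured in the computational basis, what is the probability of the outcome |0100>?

The probability of measuring |0100> is 1/2.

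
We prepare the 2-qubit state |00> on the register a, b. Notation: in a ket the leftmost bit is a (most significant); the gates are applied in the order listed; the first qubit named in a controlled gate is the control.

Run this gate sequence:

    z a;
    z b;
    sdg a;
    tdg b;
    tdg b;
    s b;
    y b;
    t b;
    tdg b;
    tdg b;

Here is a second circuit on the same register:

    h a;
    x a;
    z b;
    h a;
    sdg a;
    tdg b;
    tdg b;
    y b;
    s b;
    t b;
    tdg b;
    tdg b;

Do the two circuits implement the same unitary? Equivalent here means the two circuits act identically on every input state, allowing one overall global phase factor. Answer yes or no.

No: there is an input state on which the two circuits produce genuinely different outputs (not merely differing by a phase).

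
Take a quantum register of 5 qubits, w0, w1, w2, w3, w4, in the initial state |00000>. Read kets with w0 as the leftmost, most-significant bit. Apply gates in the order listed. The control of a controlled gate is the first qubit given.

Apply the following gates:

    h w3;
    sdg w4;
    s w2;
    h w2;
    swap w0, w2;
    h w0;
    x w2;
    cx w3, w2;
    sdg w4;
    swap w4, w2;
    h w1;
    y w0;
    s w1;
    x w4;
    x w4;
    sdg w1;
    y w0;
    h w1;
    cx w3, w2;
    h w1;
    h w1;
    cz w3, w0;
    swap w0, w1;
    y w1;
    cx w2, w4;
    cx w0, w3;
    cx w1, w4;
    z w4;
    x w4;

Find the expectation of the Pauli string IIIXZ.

In the final state, IIIXZ has expectation 0.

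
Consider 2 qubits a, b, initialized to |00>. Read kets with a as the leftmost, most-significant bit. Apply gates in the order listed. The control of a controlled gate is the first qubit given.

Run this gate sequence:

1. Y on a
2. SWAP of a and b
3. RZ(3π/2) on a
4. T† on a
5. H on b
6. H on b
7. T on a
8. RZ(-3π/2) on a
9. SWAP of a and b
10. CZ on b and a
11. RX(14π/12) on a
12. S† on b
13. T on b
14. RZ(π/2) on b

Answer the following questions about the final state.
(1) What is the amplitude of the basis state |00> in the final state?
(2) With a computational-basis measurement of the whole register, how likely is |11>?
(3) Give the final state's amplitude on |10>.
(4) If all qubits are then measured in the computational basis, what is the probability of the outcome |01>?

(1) |00> carries amplitude (-sqrt(6) - sqrt(2))*exp(3*I*pi/4)/4 in the final state.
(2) The probability of measuring |11> is 0.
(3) The amplitude on |10> is (-sqrt(6) + sqrt(2))*exp(I*pi/4)/4.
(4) Outcome |01> occurs with probability 0.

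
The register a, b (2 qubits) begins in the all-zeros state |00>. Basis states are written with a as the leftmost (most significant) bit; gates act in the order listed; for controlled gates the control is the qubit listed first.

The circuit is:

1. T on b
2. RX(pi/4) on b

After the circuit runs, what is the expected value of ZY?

The expectation value of ZY is -sqrt(2)/2.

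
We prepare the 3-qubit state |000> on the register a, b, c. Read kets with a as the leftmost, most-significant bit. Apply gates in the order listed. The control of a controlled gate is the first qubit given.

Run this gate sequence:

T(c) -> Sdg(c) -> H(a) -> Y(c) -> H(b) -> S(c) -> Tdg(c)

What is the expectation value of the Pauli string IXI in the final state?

In the final state, IXI has expectation 1.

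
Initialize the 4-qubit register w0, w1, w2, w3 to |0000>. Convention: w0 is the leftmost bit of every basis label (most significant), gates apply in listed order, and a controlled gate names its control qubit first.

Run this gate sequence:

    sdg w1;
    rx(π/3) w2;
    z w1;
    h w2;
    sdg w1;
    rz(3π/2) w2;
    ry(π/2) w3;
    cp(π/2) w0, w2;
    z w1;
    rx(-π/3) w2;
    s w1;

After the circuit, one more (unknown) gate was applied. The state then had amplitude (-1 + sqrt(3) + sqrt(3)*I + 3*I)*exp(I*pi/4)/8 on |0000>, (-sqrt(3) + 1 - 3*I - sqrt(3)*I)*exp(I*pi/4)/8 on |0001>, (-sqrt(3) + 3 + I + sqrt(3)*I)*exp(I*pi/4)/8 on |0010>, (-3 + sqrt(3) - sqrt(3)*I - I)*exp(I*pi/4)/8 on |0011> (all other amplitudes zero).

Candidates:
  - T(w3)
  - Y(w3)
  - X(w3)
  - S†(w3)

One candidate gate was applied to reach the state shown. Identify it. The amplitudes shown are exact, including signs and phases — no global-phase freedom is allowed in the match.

It was Y(w3) that produced the state shown.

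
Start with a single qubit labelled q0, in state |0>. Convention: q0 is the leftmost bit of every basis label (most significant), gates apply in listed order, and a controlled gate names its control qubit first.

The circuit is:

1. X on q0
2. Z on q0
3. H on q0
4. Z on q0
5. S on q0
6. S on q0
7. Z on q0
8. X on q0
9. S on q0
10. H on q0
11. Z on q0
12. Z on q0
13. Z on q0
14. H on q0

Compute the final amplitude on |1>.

The amplitude on |1> is -sqrt(2)/2.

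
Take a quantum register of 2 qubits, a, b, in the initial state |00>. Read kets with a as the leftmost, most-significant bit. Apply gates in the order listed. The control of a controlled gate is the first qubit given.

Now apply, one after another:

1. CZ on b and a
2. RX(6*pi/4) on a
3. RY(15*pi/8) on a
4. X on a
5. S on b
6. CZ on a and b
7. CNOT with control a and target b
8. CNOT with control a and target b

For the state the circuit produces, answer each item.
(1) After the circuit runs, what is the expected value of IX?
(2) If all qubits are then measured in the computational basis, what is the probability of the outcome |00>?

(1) The expectation value of IX is 0.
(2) The probability of measuring |00> is 1/2.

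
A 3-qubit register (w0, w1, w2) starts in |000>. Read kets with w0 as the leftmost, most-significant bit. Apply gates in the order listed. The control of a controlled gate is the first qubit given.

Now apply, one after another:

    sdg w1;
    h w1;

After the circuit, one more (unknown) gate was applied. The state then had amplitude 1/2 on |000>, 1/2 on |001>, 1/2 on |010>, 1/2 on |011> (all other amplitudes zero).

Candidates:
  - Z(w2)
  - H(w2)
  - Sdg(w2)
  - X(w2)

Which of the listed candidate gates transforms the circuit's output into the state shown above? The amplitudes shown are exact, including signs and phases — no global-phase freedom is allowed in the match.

The unique candidate consistent with the amplitudes is H(w2).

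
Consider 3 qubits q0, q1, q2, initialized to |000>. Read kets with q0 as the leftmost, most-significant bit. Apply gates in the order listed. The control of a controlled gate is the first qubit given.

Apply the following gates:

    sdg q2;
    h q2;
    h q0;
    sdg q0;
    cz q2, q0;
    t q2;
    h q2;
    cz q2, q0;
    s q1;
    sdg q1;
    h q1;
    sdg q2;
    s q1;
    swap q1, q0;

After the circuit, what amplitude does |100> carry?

The amplitude on |100> is exp(3*I*pi/4)/4 + I/4. Key observation: gates 9-10 undo each other exactly, leaving only the rest of the circuit to track.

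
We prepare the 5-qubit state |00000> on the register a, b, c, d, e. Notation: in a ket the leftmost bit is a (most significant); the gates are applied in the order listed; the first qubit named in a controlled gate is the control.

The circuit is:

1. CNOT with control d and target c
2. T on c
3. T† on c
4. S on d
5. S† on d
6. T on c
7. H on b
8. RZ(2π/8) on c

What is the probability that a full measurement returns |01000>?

Outcome |01000> occurs with probability 1/2. Key observation: gates 3-6 undo each other exactly, leaving only the rest of the circuit to track.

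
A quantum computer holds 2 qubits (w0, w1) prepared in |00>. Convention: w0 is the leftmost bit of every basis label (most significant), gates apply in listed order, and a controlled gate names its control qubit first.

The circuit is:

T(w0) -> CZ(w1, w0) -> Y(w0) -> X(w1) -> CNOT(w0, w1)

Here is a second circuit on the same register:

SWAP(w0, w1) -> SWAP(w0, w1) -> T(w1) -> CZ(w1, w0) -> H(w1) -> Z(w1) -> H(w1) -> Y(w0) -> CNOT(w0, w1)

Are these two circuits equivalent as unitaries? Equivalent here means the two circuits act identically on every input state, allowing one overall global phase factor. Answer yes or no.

No — the two circuits implement different unitaries, even allowing a global phase.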